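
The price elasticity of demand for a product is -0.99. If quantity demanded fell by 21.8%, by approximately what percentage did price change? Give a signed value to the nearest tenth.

%ΔQ ≈ E × %ΔP ⇒ %ΔP = %ΔQ / E = (-21.8%)/(-0.99) ≈ 22.0%.

22.0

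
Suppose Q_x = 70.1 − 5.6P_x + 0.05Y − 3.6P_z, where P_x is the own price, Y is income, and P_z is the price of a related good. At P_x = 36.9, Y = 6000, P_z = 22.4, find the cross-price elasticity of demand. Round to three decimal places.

-0.974

At the given point, Q_x = 70.1 − 5.6(36.9) + 0.05(6000) − 3.6(22.4) = 70.1 − 206.64 + 300 − 80.64 = 82.82.
∂Q_x/∂P_z = −3.6, so E_xy = -3.6·(22.4/82.82) ≈ -0.974.
E_xy < 0: the goods are complements.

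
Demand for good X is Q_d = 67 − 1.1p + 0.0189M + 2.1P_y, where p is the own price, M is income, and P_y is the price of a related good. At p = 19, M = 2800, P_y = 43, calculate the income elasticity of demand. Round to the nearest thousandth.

0.280

Evaluating quantity at (p, M, P_y) gives Q_d = 67 − 1.1(19) + 0.0189(2800) + 2.1(43) = 67 − 20.9 + 52.92 + 90.3 = 189.32.
∂Q_d/∂M = +0.0189, so E_I = 0.0189·(2800/189.32) ≈ 0.280.
E_I ∈ (0,1): normal good (necessity).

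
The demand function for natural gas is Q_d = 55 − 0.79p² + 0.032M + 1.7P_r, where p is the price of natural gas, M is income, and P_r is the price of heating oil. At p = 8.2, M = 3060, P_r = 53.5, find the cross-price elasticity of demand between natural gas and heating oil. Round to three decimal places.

First evaluate Q_d: 55 − 0.79(8.2)² + 0.032(3060) + 1.7(53.5) = 55 − 53.1196 + 97.92 + 90.95 = 190.7504.
∂Q_d/∂P_r = +1.7, so E_xy = 1.7·(53.5/190.7504) ≈ 0.477.
E_xy > 0: the goods are substitutes.

0.477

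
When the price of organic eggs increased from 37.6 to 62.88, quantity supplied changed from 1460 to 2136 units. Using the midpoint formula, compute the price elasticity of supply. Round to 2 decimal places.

0.75

%Δq = (2136 − 1460)/[(1460 + 2136)/2] = 676/1798 ≈ 0.3760.
%ΔP = (62.88 − 37.6)/[(37.6 + 62.88)/2] = 25.28/50.24 ≈ 0.5032.
Arc elasticity E = %Δq/%ΔP ≈ 0.3760/0.5032 ≈ 0.75.
|E| < 1: supply is inelastic over this range.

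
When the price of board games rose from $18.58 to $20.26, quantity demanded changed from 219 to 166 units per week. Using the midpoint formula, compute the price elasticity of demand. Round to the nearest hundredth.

-3.18

%ΔQ = (166 − 219)/[(219 + 166)/2] = -53/192.5 ≈ -0.2753.
%ΔP = (20.26 − 18.58)/[(18.58 + 20.26)/2] = 1.68/19.42 ≈ 0.0865.
Arc elasticity E = %ΔQ/%ΔP ≈ -0.2753/0.0865 ≈ -3.18.
|E| > 1: demand is elastic over this range.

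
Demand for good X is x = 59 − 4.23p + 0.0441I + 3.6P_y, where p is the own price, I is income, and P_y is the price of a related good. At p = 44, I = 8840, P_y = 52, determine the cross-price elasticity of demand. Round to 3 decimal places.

0.416

Evaluating quantity at (p, I, P_y) gives x = 59 − 4.23(44) + 0.0441(8840) + 3.6(52) = 59 − 186.12 + 389.844 + 187.2 = 449.924.
∂x/∂P_y = +3.6, so E_xy = 3.6·(52/449.924) ≈ 0.416.
E_xy > 0: the goods are substitutes.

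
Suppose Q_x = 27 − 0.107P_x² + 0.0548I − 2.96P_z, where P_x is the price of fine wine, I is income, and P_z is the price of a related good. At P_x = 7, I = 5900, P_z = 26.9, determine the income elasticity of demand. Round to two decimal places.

At the given point, Q_x = 27 − 0.107(7)² + 0.0548(5900) − 2.96(26.9) = 27 − 5.243 + 323.32 − 79.624 = 265.453.
∂Q_x/∂I = +0.0548, so E_I = 0.0548·(5900/265.453) ≈ 1.22.
E_I > 1: normal good (luxury).

1.22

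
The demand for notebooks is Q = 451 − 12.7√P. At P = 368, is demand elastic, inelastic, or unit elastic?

inelastic

At P = 368, Q = 207.3718.
dQ/dP = −12.7/(2√P) = −12.7/(2·19.1833).
Point elasticity E = (dQ/dP)·(P/Q) = -0.331 × 368/207.3718 ≈ -0.587.
|E| ≈ 0.587 < 1, so demand is inelastic.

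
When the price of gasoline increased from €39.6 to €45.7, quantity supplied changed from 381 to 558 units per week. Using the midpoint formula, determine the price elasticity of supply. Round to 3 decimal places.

2.636

%Δq = (558 − 381)/[(381 + 558)/2] = 177/469.5 ≈ 0.3770.
%ΔP = (45.7 − 39.6)/[(39.6 + 45.7)/2] = 6.1/42.65 ≈ 0.1430.
Arc elasticity E = %Δq/%ΔP ≈ 0.3770/0.1430 ≈ 2.636.
|E| > 1: supply is elastic over this range.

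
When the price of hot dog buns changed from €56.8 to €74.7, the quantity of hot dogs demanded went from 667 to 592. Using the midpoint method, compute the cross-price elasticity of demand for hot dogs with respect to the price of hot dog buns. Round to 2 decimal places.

%ΔQ_x = (592 − 667)/[(667+592)/2] = -75/629.5 ≈ -0.1191.
%ΔP_y = (74.7 − 56.8)/[(56.8+74.7)/2] ≈ 0.2722.
E_xy = -0.1191/0.2722 ≈ -0.44.
E_xy < 0, so hot dogs and hot dog buns are complements.

-0.44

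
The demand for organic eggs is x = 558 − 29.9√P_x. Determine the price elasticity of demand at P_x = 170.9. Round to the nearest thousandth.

-1.169

At P_x = 170.9, x = 167.1211.
dx/dP_x = −29.9/(2√P_x) = −29.9/(2·13.0729).
Point elasticity E = (dx/dP_x)·(P_x/x) = -1.1436 × 170.9/167.1211 ≈ -1.169.
|E| > 1, so demand is elastic at this price.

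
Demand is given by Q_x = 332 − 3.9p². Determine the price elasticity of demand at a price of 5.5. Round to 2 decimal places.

At p = 5.5, Q_x = 214.025.
dQ_x/dp = −2·3.9·p = −42.9.
Point elasticity E = (dQ_x/dp)·(p/Q_x) = -42.9 × 5.5/214.025 ≈ -1.10.
|E| > 1, so demand is elastic at this price.

-1.10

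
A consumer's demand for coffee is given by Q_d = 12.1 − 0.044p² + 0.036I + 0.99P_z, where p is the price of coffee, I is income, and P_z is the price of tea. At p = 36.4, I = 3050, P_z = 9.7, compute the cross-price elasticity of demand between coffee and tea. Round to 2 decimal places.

Substituting, Q_d = 12.1 − 0.044(36.4)² + 0.036(3050) + 0.99(9.7) = 12.1 − 58.2982 + 109.8 + 9.603 = 73.2048.
∂Q_d/∂P_z = +0.99, so E_xy = 0.99·(9.7/73.2048) ≈ 0.13.
E_xy > 0: the goods are substitutes.

0.13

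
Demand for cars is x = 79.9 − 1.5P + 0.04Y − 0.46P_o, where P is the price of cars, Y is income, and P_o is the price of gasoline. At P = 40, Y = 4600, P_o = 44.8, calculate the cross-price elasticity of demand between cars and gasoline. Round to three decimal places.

x = 79.9 − 1.5(40) + 0.04(4600) − 0.46(44.8) = 79.9 − 60 + 184 − 20.608 = 183.292.
∂x/∂P_o = −0.46, so E_xy = -0.46·(44.8/183.292) ≈ -0.112.
E_xy < 0: the goods are complements.

-0.112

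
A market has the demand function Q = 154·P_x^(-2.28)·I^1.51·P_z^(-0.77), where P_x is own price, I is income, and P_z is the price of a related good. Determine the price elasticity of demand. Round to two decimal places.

-2.28

For a Cobb–Douglas (constant-elasticity) form Q = A·P_x^α·…, the elasticity with respect to P_x equals the exponent α at every point.
Here the exponent on P_x is -2.28, so the price elasticity of demand is -2.28.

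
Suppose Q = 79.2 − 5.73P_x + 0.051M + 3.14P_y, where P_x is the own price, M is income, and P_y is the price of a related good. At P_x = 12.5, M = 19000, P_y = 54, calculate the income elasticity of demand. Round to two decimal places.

0.85

Evaluating quantity at (P_x, M, P_y) gives Q = 79.2 − 5.73(12.5) + 0.051(19000) + 3.14(54) = 79.2 − 71.625 + 969 + 169.56 = 1146.135.
∂Q/∂M = +0.051, so E_I = 0.051·(19000/1146.135) ≈ 0.85.
E_I ∈ (0,1): normal good (necessity).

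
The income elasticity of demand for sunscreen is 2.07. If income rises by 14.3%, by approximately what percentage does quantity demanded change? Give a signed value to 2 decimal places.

29.60

%ΔQ ≈ E × %ΔI = (2.07) × (14.3%) ≈ 29.60%.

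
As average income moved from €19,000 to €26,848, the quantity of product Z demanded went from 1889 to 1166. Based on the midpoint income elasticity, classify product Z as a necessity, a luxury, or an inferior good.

%ΔQ = (1166 − 1889)/[(1889+1166)/2] = -723/1527.5 ≈ -0.4733.
%ΔY = (26,848 − 19,000)/[(19,000+26,848)/2] = 7848/22924 ≈ 0.3423.
E_I = %ΔQ/%ΔY ≈ -1.383.
E_I < 0: inferior good.

inferior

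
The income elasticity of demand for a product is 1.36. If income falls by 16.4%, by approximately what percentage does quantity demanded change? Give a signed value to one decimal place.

-22.3

%ΔQ ≈ E × %ΔI = (1.36) × (-16.4%) ≈ -22.3%.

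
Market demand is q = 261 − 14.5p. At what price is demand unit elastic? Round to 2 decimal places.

For linear demand q = a − bp, E = −bp/(a − bp). |E| = 1 ⇒ bp = a − bp ⇒ p = a/(2b).
p = 261/(2·14.5) = 9.00.

9.00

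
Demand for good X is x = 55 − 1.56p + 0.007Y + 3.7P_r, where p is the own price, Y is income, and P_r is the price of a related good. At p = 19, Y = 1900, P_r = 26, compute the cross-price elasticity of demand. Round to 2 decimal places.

0.71

Substituting, x = 55 − 1.56(19) + 0.007(1900) + 3.7(26) = 55 − 29.64 + 13.3 + 96.2 = 134.86.
∂x/∂P_r = +3.7, so E_xy = 3.7·(26/134.86) ≈ 0.71.
E_xy > 0: the goods are substitutes.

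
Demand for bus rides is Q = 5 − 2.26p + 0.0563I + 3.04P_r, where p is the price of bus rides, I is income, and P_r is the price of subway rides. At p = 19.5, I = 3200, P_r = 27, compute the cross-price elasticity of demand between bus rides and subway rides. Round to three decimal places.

0.368

At the given point, Q = 5 − 2.26(19.5) + 0.0563(3200) + 3.04(27) = 5 − 44.07 + 180.16 + 82.08 = 223.17.
∂Q/∂P_r = +3.04, so E_xy = 3.04·(27/223.17) ≈ 0.368.
E_xy > 0: the goods are substitutes.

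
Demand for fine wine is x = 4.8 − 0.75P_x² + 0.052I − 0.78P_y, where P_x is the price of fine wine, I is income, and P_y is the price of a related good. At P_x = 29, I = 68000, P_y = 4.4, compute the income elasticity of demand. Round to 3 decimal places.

Evaluating quantity at (P_x, I, P_y) gives x = 4.8 − 0.75(29)² + 0.052(68000) − 0.78(4.4) = 4.8 − 630.75 + 3536 − 3.432 = 2906.618.
∂x/∂I = +0.052, so E_I = 0.052·(68000/2906.618) ≈ 1.217.
E_I > 1: normal good (luxury).

1.217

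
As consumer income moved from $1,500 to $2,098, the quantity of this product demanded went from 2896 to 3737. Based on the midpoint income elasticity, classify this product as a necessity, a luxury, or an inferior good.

necessity

%ΔQ = (3737 − 2896)/[(2896+3737)/2] = 841/3316.5 ≈ 0.2536.
%ΔI = (2,098 − 1,500)/[(1,500+2,098)/2] = 598/1799 ≈ 0.3324.
E_I = %ΔQ/%ΔI ≈ 0.763.
E_I ∈ (0,1): normal good (necessity).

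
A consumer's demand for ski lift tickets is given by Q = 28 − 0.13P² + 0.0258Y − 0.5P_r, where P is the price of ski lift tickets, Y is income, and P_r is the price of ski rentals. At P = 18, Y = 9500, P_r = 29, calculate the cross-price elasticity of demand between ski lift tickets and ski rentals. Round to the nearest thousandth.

-0.067

At the given point, Q = 28 − 0.13(18)² + 0.0258(9500) − 0.5(29) = 28 − 42.12 + 245.1 − 14.5 = 216.48.
∂Q/∂P_r = −0.5, so E_xy = -0.5·(29/216.48) ≈ -0.067.
E_xy < 0: the goods are complements.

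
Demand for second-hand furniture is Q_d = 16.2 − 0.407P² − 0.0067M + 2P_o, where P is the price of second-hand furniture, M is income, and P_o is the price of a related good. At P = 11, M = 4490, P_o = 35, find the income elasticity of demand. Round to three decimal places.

Substituting, Q_d = 16.2 − 0.407(11)² − 0.0067(4490) + 2(35) = 16.2 − 49.247 − 30.083 + 70 = 6.87.
∂Q_d/∂M = −0.0067, so E_I = -0.0067·(4490/6.87) ≈ -4.379.
E_I < 0: inferior good.

-4.379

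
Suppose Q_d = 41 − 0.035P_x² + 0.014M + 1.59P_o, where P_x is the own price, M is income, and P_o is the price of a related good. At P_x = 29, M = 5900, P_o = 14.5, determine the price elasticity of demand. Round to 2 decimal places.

-0.50

First evaluate Q_d: 41 − 0.035(29)² + 0.014(5900) + 1.59(14.5) = 41 − 29.435 + 82.6 + 23.055 = 117.22.
∂Q_d/∂P_x = −2·0.035·P_x = -2.03, so E_p = -2.03·(29/117.22) ≈ -0.50.
|E_p| < 1: demand is inelastic.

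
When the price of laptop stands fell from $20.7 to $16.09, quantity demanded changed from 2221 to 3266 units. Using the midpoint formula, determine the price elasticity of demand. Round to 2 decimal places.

%ΔQ = (3266 − 2221)/[(2221 + 3266)/2] = 1045/2743.5 ≈ 0.3809.
%Δp = (16.09 − 20.7)/[(20.7 + 16.09)/2] = -4.61/18.395 ≈ -0.2506.
Arc elasticity E = %ΔQ/%Δp ≈ 0.3809/-0.2506 ≈ -1.52.
|E| > 1: demand is elastic over this range.

-1.52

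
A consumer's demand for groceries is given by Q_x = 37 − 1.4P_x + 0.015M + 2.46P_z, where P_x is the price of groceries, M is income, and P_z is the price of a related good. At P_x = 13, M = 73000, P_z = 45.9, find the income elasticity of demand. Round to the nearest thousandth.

Substituting, Q_x = 37 − 1.4(13) + 0.015(73000) + 2.46(45.9) = 37 − 18.2 + 1095 + 112.914 = 1226.714.
∂Q_x/∂M = +0.015, so E_I = 0.015·(73000/1226.714) ≈ 0.893.
E_I ∈ (0,1): normal good (necessity).

0.893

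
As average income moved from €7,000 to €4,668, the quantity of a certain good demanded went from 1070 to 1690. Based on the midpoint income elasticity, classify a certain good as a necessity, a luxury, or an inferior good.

inferior

%ΔQ = (1690 − 1070)/[(1070+1690)/2] = 620/1380 ≈ 0.4493.
%ΔM = (4,668 − 7,000)/[(7,000+4,668)/2] = -2332/5834 ≈ -0.3997.
E_I = %ΔQ/%ΔM ≈ -1.124.
E_I < 0: inferior good.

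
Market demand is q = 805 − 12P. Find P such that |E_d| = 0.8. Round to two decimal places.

29.81

Set −bP/(a − bP) = −0.8 ⇒ bP = 0.8(a − bP) ⇒ bP(1+0.8) = 0.8·a.
P = 0.8·805/(12·1.8) ≈ 29.81.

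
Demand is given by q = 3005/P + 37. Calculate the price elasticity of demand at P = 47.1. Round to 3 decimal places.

-0.633

At P = 47.1, q = 100.8004.
dq/dP = −3005/P² = −1.3546.
Point elasticity E = (dq/dP)·(P/q) = -1.3546 × 47.1/100.8004 ≈ -0.633.
|E| < 1, so demand is inelastic at this price.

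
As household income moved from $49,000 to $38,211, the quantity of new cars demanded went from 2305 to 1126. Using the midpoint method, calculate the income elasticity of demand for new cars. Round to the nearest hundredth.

2.78

%ΔQ = (1126 − 2305)/[(2305+1126)/2] = -1179/1715.5 ≈ -0.6873.
%ΔI = (38,211 − 49,000)/[(49,000+38,211)/2] = -10789/43605.5 ≈ -0.2474.
E_I = %ΔQ/%ΔI ≈ 2.78.
E_I > 1: normal good (luxury).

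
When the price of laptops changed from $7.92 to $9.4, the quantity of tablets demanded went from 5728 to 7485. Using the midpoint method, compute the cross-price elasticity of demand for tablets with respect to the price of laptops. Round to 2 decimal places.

%ΔQ_x = (7485 − 5728)/[(5728+7485)/2] = 1757/6606.5 ≈ 0.2660.
%ΔP_y = (9.4 − 7.92)/[(7.92+9.4)/2] ≈ 0.1709.
E_xy = 0.2660/0.1709 ≈ 1.56.
E_xy > 0, so tablets and laptops are substitutes.

1.56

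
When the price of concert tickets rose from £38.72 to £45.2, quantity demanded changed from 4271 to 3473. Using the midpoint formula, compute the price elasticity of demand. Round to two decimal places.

%ΔQ = (3473 − 4271)/[(4271 + 3473)/2] = -798/3872 ≈ -0.2061.
%ΔP = (45.2 − 38.72)/[(38.72 + 45.2)/2] = 6.48/41.96 ≈ 0.1544.
Arc elasticity E = %ΔQ/%ΔP ≈ -0.2061/0.1544 ≈ -1.33.
|E| > 1: demand is elastic over this range.

-1.33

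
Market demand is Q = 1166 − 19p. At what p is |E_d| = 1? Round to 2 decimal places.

30.68

For linear demand Q = a − bp, E = −bp/(a − bp). |E| = 1 ⇒ bp = a − bp ⇒ p = a/(2b).
p = 1166/(2·19) ≈ 30.68.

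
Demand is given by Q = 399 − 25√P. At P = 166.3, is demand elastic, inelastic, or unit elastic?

elastic

At P = 166.3, Q = 76.6066.
dQ/dP = −25/(2√P) = −25/(2·12.8957).
Point elasticity E = (dQ/dP)·(P/Q) = -0.9693 × 166.3/76.6066 ≈ -2.104.
|E| ≈ 2.104 > 1, so demand is elastic.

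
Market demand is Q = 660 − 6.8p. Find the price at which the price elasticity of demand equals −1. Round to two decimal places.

48.53

For linear demand Q = a − bp, E = −bp/(a − bp). |E| = 1 ⇒ bp = a − bp ⇒ p = a/(2b).
p = 660/(2·6.8) ≈ 48.53.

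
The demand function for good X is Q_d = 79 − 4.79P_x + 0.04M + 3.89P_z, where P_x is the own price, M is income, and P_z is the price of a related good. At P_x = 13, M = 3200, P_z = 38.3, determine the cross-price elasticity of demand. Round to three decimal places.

First evaluate Q_d: 79 − 4.79(13) + 0.04(3200) + 3.89(38.3) = 79 − 62.27 + 128 + 148.987 = 293.717.
∂Q_d/∂P_z = +3.89, so E_xy = 3.89·(38.3/293.717) ≈ 0.507.
E_xy > 0: the goods are substitutes.

0.507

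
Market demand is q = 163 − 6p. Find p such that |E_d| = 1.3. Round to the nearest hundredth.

Set −bp/(a − bp) = −1.3 ⇒ bp = 1.3(a − bp) ⇒ bp(1+1.3) = 1.3·a.
p = 1.3·163/(6·2.3) ≈ 15.36.

15.36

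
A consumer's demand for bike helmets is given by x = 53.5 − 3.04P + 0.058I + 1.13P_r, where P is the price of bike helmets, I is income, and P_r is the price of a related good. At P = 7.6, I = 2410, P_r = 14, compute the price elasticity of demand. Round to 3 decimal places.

-0.124

x = 53.5 − 3.04(7.6) + 0.058(2410) + 1.13(14) = 53.5 − 23.104 + 139.78 + 15.82 = 185.996.
∂x/∂P = −3.04, so E_p = (−3.04)·(7.6/185.996) ≈ -0.124.
|E_p| < 1: demand is inelastic.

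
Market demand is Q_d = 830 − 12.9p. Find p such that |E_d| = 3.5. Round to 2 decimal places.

50.04

Set −bp/(a − bp) = −3.5 ⇒ bp = 3.5(a − bp) ⇒ bp(1+3.5) = 3.5·a.
p = 3.5·830/(12.9·4.5) ≈ 50.04.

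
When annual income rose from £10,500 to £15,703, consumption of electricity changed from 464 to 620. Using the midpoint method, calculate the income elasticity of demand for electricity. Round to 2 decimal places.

0.72

%ΔQ = (620 − 464)/[(464+620)/2] = 156/542 ≈ 0.2878.
%ΔM = (15,703 − 10,500)/[(10,500+15,703)/2] = 5203/13101.5 ≈ 0.3971.
E_I = %ΔQ/%ΔM ≈ 0.72.
E_I ∈ (0,1): normal good (necessity).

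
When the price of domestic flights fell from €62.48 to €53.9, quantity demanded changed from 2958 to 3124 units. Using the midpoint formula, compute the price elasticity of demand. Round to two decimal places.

-0.37

%ΔQ = (3124 − 2958)/[(2958 + 3124)/2] = 166/3041 ≈ 0.0546.
%ΔP = (53.9 − 62.48)/[(62.48 + 53.9)/2] = -8.58/58.19 ≈ -0.1474.
Arc elasticity E = %ΔQ/%ΔP ≈ 0.0546/-0.1474 ≈ -0.37.
|E| < 1: demand is inelastic over this range.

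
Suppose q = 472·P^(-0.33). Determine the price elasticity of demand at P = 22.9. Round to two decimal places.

-0.33

For a Cobb–Douglas (constant-elasticity) form q = A·P^α·…, the elasticity with respect to P equals the exponent α at every point.
Here the exponent on P is -0.33, so the price elasticity of demand is -0.33.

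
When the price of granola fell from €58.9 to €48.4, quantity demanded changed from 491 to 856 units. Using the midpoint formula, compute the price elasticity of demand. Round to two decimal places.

%Δq = (856 − 491)/[(491 + 856)/2] = 365/673.5 ≈ 0.5419.
%ΔP = (48.4 − 58.9)/[(58.9 + 48.4)/2] = -10.5/53.65 ≈ -0.1957.
Arc elasticity E = %Δq/%ΔP ≈ 0.5419/-0.1957 ≈ -2.77.
|E| > 1: demand is elastic over this range.

-2.77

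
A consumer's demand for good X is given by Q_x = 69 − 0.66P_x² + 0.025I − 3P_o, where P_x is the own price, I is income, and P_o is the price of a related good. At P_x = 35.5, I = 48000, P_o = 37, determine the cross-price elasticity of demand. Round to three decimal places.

Evaluating quantity at (P_x, I, P_o) gives Q_x = 69 − 0.66(35.5)² + 0.025(48000) − 3(37) = 69 − 831.765 + 1200 − 111 = 326.235.
∂Q_x/∂P_o = −3, so E_xy = -3·(37/326.235) ≈ -0.340.
E_xy < 0: the goods are complements.

-0.340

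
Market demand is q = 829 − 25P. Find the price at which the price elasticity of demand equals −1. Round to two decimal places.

For linear demand q = a − bP, E = −bP/(a − bP). |E| = 1 ⇒ bP = a − bP ⇒ P = a/(2b).
P = 829/(2·25) = 16.58.

16.58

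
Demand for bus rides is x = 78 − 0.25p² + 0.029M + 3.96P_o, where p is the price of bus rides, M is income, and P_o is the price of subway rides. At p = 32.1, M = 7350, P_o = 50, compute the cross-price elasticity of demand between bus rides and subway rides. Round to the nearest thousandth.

0.855

x = 78 − 0.25(32.1)² + 0.029(7350) + 3.96(50) = 78 − 257.6025 + 213.15 + 198 = 231.5475.
∂x/∂P_o = +3.96, so E_xy = 3.96·(50/231.5475) ≈ 0.855.
E_xy > 0: the goods are substitutes.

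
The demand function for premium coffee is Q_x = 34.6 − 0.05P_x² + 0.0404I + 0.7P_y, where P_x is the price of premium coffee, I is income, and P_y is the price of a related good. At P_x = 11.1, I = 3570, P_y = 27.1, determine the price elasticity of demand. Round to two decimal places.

-0.06

First evaluate Q_x: 34.6 − 0.05(11.1)² + 0.0404(3570) + 0.7(27.1) = 34.6 − 6.1605 + 144.228 + 18.97 = 191.6375.
∂Q_x/∂P_x = −2·0.05·P_x = -1.11, so E_p = -1.11·(11.1/191.6375) ≈ -0.06.
|E_p| < 1: demand is inelastic.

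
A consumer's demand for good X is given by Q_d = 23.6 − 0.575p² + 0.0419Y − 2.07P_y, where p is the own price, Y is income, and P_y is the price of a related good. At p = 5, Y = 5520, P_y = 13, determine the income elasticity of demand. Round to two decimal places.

1.08

Substituting, Q_d = 23.6 − 0.575(5)² + 0.0419(5520) − 2.07(13) = 23.6 − 14.375 + 231.288 − 26.91 = 213.603.
∂Q_d/∂Y = +0.0419, so E_I = 0.0419·(5520/213.603) ≈ 1.08.
E_I > 1: normal good (luxury).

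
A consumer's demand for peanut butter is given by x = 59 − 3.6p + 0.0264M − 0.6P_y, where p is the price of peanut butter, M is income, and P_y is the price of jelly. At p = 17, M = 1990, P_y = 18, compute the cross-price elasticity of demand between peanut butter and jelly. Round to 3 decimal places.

-0.273

At the given point, x = 59 − 3.6(17) + 0.0264(1990) − 0.6(18) = 59 − 61.2 + 52.536 − 10.8 = 39.536.
∂x/∂P_y = −0.6, so E_xy = -0.6·(18/39.536) ≈ -0.273.
E_xy < 0: the goods are complements.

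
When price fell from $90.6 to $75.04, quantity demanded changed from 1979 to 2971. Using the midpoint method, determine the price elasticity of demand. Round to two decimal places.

-2.13

%ΔQ = (2971 − 1979)/[(1979 + 2971)/2] = 992/2475 ≈ 0.4008.
%Δp = (75.04 − 90.6)/[(90.6 + 75.04)/2] = -15.56/82.82 ≈ -0.1879.
Arc elasticity E = %ΔQ/%Δp ≈ 0.4008/-0.1879 ≈ -2.13.
|E| > 1: demand is elastic over this range.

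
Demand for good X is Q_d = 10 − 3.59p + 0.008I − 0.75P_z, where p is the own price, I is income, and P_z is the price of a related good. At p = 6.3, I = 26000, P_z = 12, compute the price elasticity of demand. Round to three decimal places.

-0.121

Substituting, Q_d = 10 − 3.59(6.3) + 0.008(26000) − 0.75(12) = 10 − 22.617 + 208 − 9 = 186.383.
∂Q_d/∂p = −3.59, so E_p = (−3.59)·(6.3/186.383) ≈ -0.121.
|E_p| < 1: demand is inelastic.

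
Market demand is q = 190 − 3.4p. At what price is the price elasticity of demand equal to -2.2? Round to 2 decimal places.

38.42

Set −bp/(a − bp) = −2.2 ⇒ bp = 2.2(a − bp) ⇒ bp(1+2.2) = 2.2·a.
p = 2.2·190/(3.4·3.2) ≈ 38.42.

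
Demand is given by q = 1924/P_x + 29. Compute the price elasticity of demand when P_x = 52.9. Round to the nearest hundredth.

At P_x = 52.9, q = 65.3705.
dq/dP_x = −1924/P_x² = −0.6875.
Point elasticity E = (dq/dP_x)·(P_x/q) = -0.6875 × 52.9/65.3705 ≈ -0.56.
|E| < 1, so demand is inelastic at this price.

-0.56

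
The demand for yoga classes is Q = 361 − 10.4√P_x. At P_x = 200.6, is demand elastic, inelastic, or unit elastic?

At P_x = 200.6, Q = 213.7013.
dQ/dP_x = −10.4/(2√P_x) = −10.4/(2·14.1633).
Point elasticity E = (dQ/dP_x)·(P_x/Q) = -0.3671 × 200.6/213.7013 ≈ -0.345.
|E| ≈ 0.345 < 1, so demand is inelastic.

inelastic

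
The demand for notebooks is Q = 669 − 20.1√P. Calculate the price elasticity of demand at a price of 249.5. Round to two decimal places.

At P = 249.5, Q = 351.5091.
dQ/dP = −20.1/(2√P) = −20.1/(2·15.7956).
Point elasticity E = (dQ/dP)·(P/Q) = -0.6363 × 249.5/351.5091 ≈ -0.45.
|E| < 1, so demand is inelastic at this price.

-0.45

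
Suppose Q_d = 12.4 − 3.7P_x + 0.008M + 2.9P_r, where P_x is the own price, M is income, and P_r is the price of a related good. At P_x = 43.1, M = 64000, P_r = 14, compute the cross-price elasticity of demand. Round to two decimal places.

0.10

At the given point, Q_d = 12.4 − 3.7(43.1) + 0.008(64000) + 2.9(14) = 12.4 − 159.47 + 512 + 40.6 = 405.53.
∂Q_d/∂P_r = +2.9, so E_xy = 2.9·(14/405.53) ≈ 0.10.
E_xy > 0: the goods are substitutes.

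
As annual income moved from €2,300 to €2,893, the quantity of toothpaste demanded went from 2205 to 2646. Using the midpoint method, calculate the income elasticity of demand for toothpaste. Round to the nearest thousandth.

0.796

%ΔQ = (2646 − 2205)/[(2205+2646)/2] = 441/2425.5 ≈ 0.1818.
%ΔM = (2,893 − 2,300)/[(2,300+2,893)/2] = 593/2596.5 ≈ 0.2284.
E_I = %ΔQ/%ΔM ≈ 0.796.
E_I ∈ (0,1): normal good (necessity).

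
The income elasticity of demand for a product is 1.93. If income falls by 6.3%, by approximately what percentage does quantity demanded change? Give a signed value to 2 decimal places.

%ΔQ ≈ E × %ΔI = (1.93) × (-6.3%) ≈ -12.16%.

-12.16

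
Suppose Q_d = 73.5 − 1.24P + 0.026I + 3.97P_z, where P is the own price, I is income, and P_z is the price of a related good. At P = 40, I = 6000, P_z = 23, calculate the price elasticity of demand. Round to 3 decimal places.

At the given point, Q_d = 73.5 − 1.24(40) + 0.026(6000) + 3.97(23) = 73.5 − 49.6 + 156 + 91.31 = 271.21.
∂Q_d/∂P = −1.24, so E_p = (−1.24)·(40/271.21) ≈ -0.183.
|E_p| < 1: demand is inelastic.

-0.183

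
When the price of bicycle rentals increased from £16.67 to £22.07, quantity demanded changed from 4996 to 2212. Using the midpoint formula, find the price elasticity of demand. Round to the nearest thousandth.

-2.771

%Δq = (2212 − 4996)/[(4996 + 2212)/2] = -2784/3604 ≈ -0.7725.
%Δp = (22.07 − 16.67)/[(16.67 + 22.07)/2] = 5.4/19.37 ≈ 0.2788.
Arc elasticity E = %Δq/%Δp ≈ -0.7725/0.2788 ≈ -2.771.
|E| > 1: demand is elastic over this range.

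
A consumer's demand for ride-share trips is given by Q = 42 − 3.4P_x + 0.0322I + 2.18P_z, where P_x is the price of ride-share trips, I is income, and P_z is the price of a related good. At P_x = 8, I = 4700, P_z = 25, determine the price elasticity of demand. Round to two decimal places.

-0.12

Evaluating quantity at (P_x, I, P_z) gives Q = 42 − 3.4(8) + 0.0322(4700) + 2.18(25) = 42 − 27.2 + 151.34 + 54.5 = 220.64.
∂Q/∂P_x = −3.4, so E_p = (−3.4)·(8/220.64) ≈ -0.12.
|E_p| < 1: demand is inelastic.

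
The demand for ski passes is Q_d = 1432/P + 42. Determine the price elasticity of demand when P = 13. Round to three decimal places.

-0.724

At P = 13, Q_d = 152.1538.
dQ_d/dP = −1432/P² = −8.4734.
Point elasticity E = (dQ_d/dP)·(P/Q_d) = -8.4734 × 13/152.1538 ≈ -0.724.
|E| < 1, so demand is inelastic at this price.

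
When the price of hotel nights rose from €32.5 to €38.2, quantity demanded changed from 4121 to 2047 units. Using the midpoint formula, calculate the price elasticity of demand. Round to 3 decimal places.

%Δq = (2047 − 4121)/[(4121 + 2047)/2] = -2074/3084 ≈ -0.6725.
%ΔP = (38.2 − 32.5)/[(32.5 + 38.2)/2] = 5.7/35.35 ≈ 0.1612.
Arc elasticity E = %Δq/%ΔP ≈ -0.6725/0.1612 ≈ -4.171.
|E| > 1: demand is elastic over this range.

-4.171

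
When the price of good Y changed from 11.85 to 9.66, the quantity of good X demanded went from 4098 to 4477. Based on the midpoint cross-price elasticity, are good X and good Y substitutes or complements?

complements

%ΔQ_x = (4477 − 4098)/[(4098+4477)/2] = 379/4287.5 ≈ 0.0884.
%ΔP_y = (9.66 − 11.85)/[(11.85+9.66)/2] ≈ -0.2036.
E_xy = 0.0884/-0.2036 ≈ -0.434.
E_xy < 0, so the goods are complements.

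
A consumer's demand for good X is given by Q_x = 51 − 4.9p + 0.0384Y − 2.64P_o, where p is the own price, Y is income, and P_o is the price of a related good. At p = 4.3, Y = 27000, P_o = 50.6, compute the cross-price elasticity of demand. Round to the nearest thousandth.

Substituting, Q_x = 51 − 4.9(4.3) + 0.0384(27000) − 2.64(50.6) = 51 − 21.07 + 1036.8 − 133.584 = 933.146.
∂Q_x/∂P_o = −2.64, so E_xy = -2.64·(50.6/933.146) ≈ -0.143.
E_xy < 0: the goods are complements.

-0.143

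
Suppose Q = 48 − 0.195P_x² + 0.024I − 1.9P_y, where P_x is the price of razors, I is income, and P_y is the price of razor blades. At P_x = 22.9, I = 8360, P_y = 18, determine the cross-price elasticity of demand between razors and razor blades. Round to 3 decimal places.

-0.305

Substituting, Q = 48 − 0.195(22.9)² + 0.024(8360) − 1.9(18) = 48 − 102.26 + 200.64 − 34.2 = 112.1801.
∂Q/∂P_y = −1.9, so E_xy = -1.9·(18/112.1801) ≈ -0.305.
E_xy < 0: the goods are complements.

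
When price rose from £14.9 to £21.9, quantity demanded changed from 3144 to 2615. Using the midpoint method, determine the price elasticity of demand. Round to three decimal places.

-0.483

%ΔQ = (2615 − 3144)/[(3144 + 2615)/2] = -529/2879.5 ≈ -0.1837.
%ΔP = (21.9 − 14.9)/[(14.9 + 21.9)/2] = 7/18.4 ≈ 0.3804.
Arc elasticity E = %ΔQ/%ΔP ≈ -0.1837/0.3804 ≈ -0.483.
|E| < 1: demand is inelastic over this range.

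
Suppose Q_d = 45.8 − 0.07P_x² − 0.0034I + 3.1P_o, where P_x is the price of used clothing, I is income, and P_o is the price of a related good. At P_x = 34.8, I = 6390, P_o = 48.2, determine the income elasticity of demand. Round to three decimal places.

At the given point, Q_d = 45.8 − 0.07(34.8)² − 0.0034(6390) + 3.1(48.2) = 45.8 − 84.7728 − 21.726 + 149.42 = 88.7212.
∂Q_d/∂I = −0.0034, so E_I = -0.0034·(6390/88.7212) ≈ -0.245.
E_I < 0: inferior good.

-0.245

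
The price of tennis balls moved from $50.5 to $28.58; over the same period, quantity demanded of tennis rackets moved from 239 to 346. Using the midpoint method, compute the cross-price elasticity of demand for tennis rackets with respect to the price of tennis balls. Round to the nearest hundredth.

-0.66

%ΔQ_x = (346 − 239)/[(239+346)/2] = 107/292.5 ≈ 0.3658.
%ΔP_y = (28.58 − 50.5)/[(50.5+28.58)/2] ≈ -0.5544.
E_xy = 0.3658/-0.5544 ≈ -0.66.
E_xy < 0, so tennis rackets and tennis balls are complements.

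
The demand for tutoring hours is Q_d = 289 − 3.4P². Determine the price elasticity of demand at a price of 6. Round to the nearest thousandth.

At P = 6, Q_d = 166.6.
dQ_d/dP = −2·3.4·P = −40.8.
Point elasticity E = (dQ_d/dP)·(P/Q_d) = -40.8 × 6/166.6 ≈ -1.469.
|E| > 1, so demand is elastic at this price.

-1.469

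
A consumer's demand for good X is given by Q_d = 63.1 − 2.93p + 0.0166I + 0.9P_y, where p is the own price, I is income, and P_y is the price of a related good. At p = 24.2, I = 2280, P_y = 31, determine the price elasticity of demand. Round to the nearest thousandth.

First evaluate Q_d: 63.1 − 2.93(24.2) + 0.0166(2280) + 0.9(31) = 63.1 − 70.906 + 37.848 + 27.9 = 57.942.
∂Q_d/∂p = −2.93, so E_p = (−2.93)·(24.2/57.942) ≈ -1.224.
|E_p| > 1: demand is elastic.

-1.224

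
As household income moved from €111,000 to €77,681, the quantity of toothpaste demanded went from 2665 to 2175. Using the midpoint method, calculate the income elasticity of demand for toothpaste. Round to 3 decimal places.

0.573

%ΔQ = (2175 − 2665)/[(2665+2175)/2] = -490/2420 ≈ -0.2025.
%ΔI = (77,681 − 111,000)/[(111,000+77,681)/2] = -33319/94340.5 ≈ -0.3532.
E_I = %ΔQ/%ΔI ≈ 0.573.
E_I ∈ (0,1): normal good (necessity).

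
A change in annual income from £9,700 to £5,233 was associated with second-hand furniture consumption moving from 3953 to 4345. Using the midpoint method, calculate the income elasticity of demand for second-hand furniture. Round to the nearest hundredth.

%ΔQ = (4345 − 3953)/[(3953+4345)/2] = 392/4149 ≈ 0.0945.
%ΔI = (5,233 − 9,700)/[(9,700+5,233)/2] = -4467/7466.5 ≈ -0.5983.
E_I = %ΔQ/%ΔI ≈ -0.16.
E_I < 0: inferior good.

-0.16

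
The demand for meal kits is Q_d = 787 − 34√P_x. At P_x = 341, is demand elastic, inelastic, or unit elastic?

elastic

At P_x = 341, Q_d = 159.1497.
dQ_d/dP_x = −34/(2√P_x) = −34/(2·18.4662).
Point elasticity E = (dQ_d/dP_x)·(P_x/Q_d) = -0.9206 × 341/159.1497 ≈ -1.973.
|E| ≈ 1.973 > 1, so demand is elastic.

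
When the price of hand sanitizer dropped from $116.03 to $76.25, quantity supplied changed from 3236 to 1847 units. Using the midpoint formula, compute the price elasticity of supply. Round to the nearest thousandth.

1.321

%ΔQ = (1847 − 3236)/[(3236 + 1847)/2] = -1389/2541.5 ≈ -0.5465.
%Δp = (76.25 − 116.03)/[(116.03 + 76.25)/2] = -39.78/96.14 ≈ -0.4138.
Arc elasticity E = %ΔQ/%Δp ≈ -0.5465/-0.4138 ≈ 1.321.
|E| > 1: supply is elastic over this range.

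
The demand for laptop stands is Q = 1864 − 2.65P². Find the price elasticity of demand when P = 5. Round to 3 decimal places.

-0.074

At P = 5, Q = 1797.75.
dQ/dP = −2·2.65·P = −26.5.
Point elasticity E = (dQ/dP)·(P/Q) = -26.5 × 5/1797.75 ≈ -0.074.
|E| < 1, so demand is inelastic at this price.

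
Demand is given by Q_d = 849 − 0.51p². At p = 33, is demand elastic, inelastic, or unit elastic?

elastic

At p = 33, Q_d = 293.61.
dQ_d/dp = −2·0.51·p = −33.66.
Point elasticity E = (dQ_d/dp)·(p/Q_d) = -33.66 × 33/293.61 ≈ -3.783.
|E| ≈ 3.783 > 1, so demand is elastic.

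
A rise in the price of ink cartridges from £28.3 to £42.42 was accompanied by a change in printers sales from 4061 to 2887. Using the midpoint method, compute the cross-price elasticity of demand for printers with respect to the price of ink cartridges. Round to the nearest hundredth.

-0.85

%ΔQ_x = (2887 − 4061)/[(4061+2887)/2] = -1174/3474 ≈ -0.3379.
%ΔP_y = (42.42 − 28.3)/[(28.3+42.42)/2] ≈ 0.3993.
E_xy = -0.3379/0.3993 ≈ -0.85.
E_xy < 0, so printers and ink cartridges are complements.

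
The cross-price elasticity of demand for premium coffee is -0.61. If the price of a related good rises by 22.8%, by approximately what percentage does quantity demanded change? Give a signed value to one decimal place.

%ΔQ ≈ E × %ΔP_y = (-0.61) × (22.8%) ≈ -13.9%.

-13.9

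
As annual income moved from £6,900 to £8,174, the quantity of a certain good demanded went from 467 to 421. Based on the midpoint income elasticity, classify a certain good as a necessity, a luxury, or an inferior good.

%ΔQ = (421 − 467)/[(467+421)/2] = -46/444 ≈ -0.1036.
%ΔM = (8,174 − 6,900)/[(6,900+8,174)/2] = 1274/7537 ≈ 0.1690.
E_I = %ΔQ/%ΔM ≈ -0.613.
E_I < 0: inferior good.

inferior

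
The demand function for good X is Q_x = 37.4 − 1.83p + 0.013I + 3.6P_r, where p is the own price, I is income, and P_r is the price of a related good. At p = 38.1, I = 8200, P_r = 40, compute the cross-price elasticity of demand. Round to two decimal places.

First evaluate Q_x: 37.4 − 1.83(38.1) + 0.013(8200) + 3.6(40) = 37.4 − 69.723 + 106.6 + 144 = 218.277.
∂Q_x/∂P_r = +3.6, so E_xy = 3.6·(40/218.277) ≈ 0.66.
E_xy > 0: the goods are substitutes.

0.66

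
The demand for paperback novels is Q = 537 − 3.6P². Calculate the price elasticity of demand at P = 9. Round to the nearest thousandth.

-2.377

At P = 9, Q = 245.4.
dQ/dP = −2·3.6·P = −64.8.
Point elasticity E = (dQ/dP)·(P/Q) = -64.8 × 9/245.4 ≈ -2.377.
|E| > 1, so demand is elastic at this price.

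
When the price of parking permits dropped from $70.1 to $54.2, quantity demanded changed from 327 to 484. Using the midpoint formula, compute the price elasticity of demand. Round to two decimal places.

-1.51

%ΔQ = (484 − 327)/[(327 + 484)/2] = 157/405.5 ≈ 0.3872.
%ΔP = (54.2 − 70.1)/[(70.1 + 54.2)/2] = -15.9/62.15 ≈ -0.2558.
Arc elasticity E = %ΔQ/%ΔP ≈ 0.3872/-0.2558 ≈ -1.51.
|E| > 1: demand is elastic over this range.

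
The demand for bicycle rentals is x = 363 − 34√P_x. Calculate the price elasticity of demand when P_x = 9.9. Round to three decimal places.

-0.209

At P_x = 9.9, x = 256.0215.
dx/dP_x = −34/(2√P_x) = −34/(2·3.1464).
Point elasticity E = (dx/dP_x)·(P_x/x) = -5.403 × 9.9/256.0215 ≈ -0.209.
|E| < 1, so demand is inelastic at this price.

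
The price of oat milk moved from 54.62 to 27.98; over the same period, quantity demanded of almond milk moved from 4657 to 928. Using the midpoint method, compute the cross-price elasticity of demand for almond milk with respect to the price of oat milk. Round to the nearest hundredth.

2.07

%ΔQ_x = (928 − 4657)/[(4657+928)/2] = -3729/2792.5 ≈ -1.3354.
%ΔP_y = (27.98 − 54.62)/[(54.62+27.98)/2] ≈ -0.6450.
E_xy = -1.3354/-0.6450 ≈ 2.07.
E_xy > 0, so almond milk and oat milk are substitutes.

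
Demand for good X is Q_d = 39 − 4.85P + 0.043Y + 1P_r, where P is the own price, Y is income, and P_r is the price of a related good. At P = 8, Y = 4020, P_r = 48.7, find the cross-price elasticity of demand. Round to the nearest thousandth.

Substituting, Q_d = 39 − 4.85(8) + 0.043(4020) + 1(48.7) = 39 − 38.8 + 172.86 + 48.7 = 221.76.
∂Q_d/∂P_r = +1, so E_xy = 1·(48.7/221.76) ≈ 0.220.
E_xy > 0: the goods are substitutes.

0.220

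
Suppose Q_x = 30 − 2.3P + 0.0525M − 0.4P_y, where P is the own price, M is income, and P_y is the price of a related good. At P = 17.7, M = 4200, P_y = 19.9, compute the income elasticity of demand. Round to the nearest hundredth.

At the given point, Q_x = 30 − 2.3(17.7) + 0.0525(4200) − 0.4(19.9) = 30 − 40.71 + 220.5 − 7.96 = 201.83.
∂Q_x/∂M = +0.0525, so E_I = 0.0525·(4200/201.83) ≈ 1.09.
E_I > 1: normal good (luxury).

1.09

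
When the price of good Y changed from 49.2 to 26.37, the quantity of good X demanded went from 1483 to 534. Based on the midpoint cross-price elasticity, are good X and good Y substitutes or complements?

substitutes

%ΔQ_x = (534 − 1483)/[(1483+534)/2] = -949/1008.5 ≈ -0.9410.
%ΔP_y = (26.37 − 49.2)/[(49.2+26.37)/2] ≈ -0.6042.
E_xy = -0.9410/-0.6042 ≈ 1.557.
E_xy > 0, so the goods are substitutes.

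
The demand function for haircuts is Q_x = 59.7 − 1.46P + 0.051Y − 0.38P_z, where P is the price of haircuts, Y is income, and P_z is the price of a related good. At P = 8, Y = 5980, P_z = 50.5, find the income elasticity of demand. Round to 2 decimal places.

0.91

First evaluate Q_x: 59.7 − 1.46(8) + 0.051(5980) − 0.38(50.5) = 59.7 − 11.68 + 304.98 − 19.19 = 333.81.
∂Q_x/∂Y = +0.051, so E_I = 0.051·(5980/333.81) ≈ 0.91.
E_I ∈ (0,1): normal good (necessity).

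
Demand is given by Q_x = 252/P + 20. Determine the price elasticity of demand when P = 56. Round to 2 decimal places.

-0.18

At P = 56, Q_x = 24.5.
dQ_x/dP = −252/P² = −0.0804.
Point elasticity E = (dQ_x/dP)·(P/Q_x) = -0.0804 × 56/24.5 ≈ -0.18.
|E| < 1, so demand is inelastic at this price.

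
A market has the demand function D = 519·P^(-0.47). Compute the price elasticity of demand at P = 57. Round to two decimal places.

For a Cobb–Douglas (constant-elasticity) form D = A·P^α·…, the elasticity with respect to P equals the exponent α at every point.
Here the exponent on P is -0.47, so the price elasticity of demand is -0.47.

-0.47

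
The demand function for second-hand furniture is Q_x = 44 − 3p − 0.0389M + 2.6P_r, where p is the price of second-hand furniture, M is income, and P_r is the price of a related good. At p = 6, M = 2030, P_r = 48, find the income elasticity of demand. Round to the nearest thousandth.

-1.099

Q_x = 44 − 3(6) − 0.0389(2030) + 2.6(48) = 44 − 18 − 78.967 + 124.8 = 71.833.
∂Q_x/∂M = −0.0389, so E_I = -0.0389·(2030/71.833) ≈ -1.099.
E_I < 0: inferior good.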